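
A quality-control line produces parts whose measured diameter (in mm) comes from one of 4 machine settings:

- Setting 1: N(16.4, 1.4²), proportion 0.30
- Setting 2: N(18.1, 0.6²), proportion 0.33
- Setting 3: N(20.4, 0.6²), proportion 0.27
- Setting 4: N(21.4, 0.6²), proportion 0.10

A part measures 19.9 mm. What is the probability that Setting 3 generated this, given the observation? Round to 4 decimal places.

P(component k | x) = w_k·f_k(x) / marginal(x), where marginal(x) = Σ_j w_j·f_j(x).
Component likelihoods at x = 19.9 mm:
  L_1 = (1/(1.4·√(2π)))·exp(−(19.9−16.4)²/(2·1.4²)) = 0.284959·exp(-3.12500) = 0.0125202
  L_2 = (1/(0.6·√(2π)))·exp(−(19.9−18.1)²/(2·0.6²)) = 0.664904·exp(-4.50000) = 0.00738641
  L_3 = (1/(0.6·√(2π)))·exp(−(19.9−20.4)²/(2·0.6²)) = 0.664904·exp(-0.34722) = 0.469853
  L_4 = (1/(0.6·√(2π)))·exp(−(19.9−21.4)²/(2·0.6²)) = 0.664904·exp(-3.12500) = 0.0292138
Prior × likelihood for each component:
  w_1·L_1 = 0.30 × 0.0125202 = 0.00375606
  w_2·L_2 = 0.33 × 0.00738641 = 0.00243752
  w_3·L_3 = 0.27 × 0.469853 = 0.12686
  w_4·L_4 = 0.10 × 0.0292138 = 0.00292138
Sum: 0.00375606 + 0.00243752 + 0.12686 + 0.00292138 = 0.135975
P(Setting 3 | data) = 0.12686 / 0.135975 ≈ 0.9330

0.9330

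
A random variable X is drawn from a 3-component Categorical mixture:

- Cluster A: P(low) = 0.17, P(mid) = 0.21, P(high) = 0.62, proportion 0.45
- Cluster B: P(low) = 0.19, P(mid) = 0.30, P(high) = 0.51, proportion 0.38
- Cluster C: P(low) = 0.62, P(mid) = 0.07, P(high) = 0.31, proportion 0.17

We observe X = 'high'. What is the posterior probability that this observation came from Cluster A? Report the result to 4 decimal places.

0.5309

Apply Bayes' rule: the posterior for each component is proportional to its prior times its likelihood at x.
Categorical probabilities:
  p_A = 0.62
  p_B = 0.51
  p_C = 0.31
Multiply by the mixture weights:
  π_A·p_A = 0.45 × 0.62 = 0.279
  π_B·p_B = 0.38 × 0.51 = 0.1938
  π_C·p_C = 0.17 × 0.31 = 0.0527
Evidence: 0.279 + 0.1938 + 0.0527 = 0.5255
So the posterior for Cluster A is 0.279 / 0.5255 ≈ 0.5309.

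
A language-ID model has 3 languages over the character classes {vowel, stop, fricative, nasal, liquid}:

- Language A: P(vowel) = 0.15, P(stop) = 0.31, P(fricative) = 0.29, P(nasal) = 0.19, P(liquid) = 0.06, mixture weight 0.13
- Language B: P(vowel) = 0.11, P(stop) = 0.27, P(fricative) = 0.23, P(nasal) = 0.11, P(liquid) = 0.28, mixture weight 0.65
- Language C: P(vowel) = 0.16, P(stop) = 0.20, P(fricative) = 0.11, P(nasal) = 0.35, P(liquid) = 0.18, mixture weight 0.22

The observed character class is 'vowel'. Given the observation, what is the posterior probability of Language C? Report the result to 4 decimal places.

By Bayes' theorem, P(k | x) = π_k f_k(x) / Σ_j π_j f_j(x).
Categorical probabilities:
  p_A = 0.15
  p_B = 0.11
  p_C = 0.16
Multiply by the mixture weights:
  π_A·p_A = 0.13 × 0.15 = 0.0195
  π_B·p_B = 0.65 × 0.11 = 0.0715
  π_C·p_C = 0.22 × 0.16 = 0.0352
Denominator: 0.0195 + 0.0715 + 0.0352 = 0.1262
Responsibility of Language C: 0.0352 / 0.1262 ≈ 0.2789

0.2789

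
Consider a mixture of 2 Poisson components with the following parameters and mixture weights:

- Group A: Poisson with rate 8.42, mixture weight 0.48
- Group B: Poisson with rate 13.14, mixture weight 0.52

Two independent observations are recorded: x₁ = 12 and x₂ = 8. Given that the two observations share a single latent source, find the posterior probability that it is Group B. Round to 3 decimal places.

By Bayes' theorem, P(k | x) = w_k f_k(x) / Σ_j w_j f_j(x).
Since both observations come from the same component, the likelihood for component k is f_k(x₁)·f_k(x₂).
  f_A = [e^(−8.42)·8.42^12/12! = 0.0584317] × [0.138107] = 0.00806985
  f_B = [e^(−13.14)·13.14^12/12! = 0.108687] × [0.0433125] = 0.00470751
Prior × likelihood for each component:
  w_A·f_A = 0.48 × 0.00806985 = 0.00387353
  w_B·f_B = 0.52 × 0.00470751 = 0.0024479
Sum: 0.00387353 + 0.0024479 = 0.00632143
P(Group B | x) = 0.0024479 / 0.00632143 ≈ 0.387

0.387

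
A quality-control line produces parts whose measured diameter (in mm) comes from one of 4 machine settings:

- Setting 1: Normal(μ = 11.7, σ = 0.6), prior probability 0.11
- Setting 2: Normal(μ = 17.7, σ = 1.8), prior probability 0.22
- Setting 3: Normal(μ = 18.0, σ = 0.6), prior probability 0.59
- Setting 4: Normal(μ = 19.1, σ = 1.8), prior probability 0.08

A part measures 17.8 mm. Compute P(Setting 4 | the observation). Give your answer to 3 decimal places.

By Bayes' theorem, P(k | x) = π_k f_k(x) / Σ_j π_j f_j(x).
Normal densities:
  f_1 = (1/(0.6·√(2π)))·exp(−(17.8−11.7)²/(2·0.6²)) = 0.664904·exp(-51.68056) = 2.38879e-23
  f_2 = (1/(1.8·√(2π)))·exp(−(17.8−17.7)²/(2·1.8²)) = 0.221635·exp(-0.00154) = 0.221293
  f_3 = (1/(0.6·√(2π)))·exp(−(17.8−18.0)²/(2·0.6²)) = 0.664904·exp(-0.05556) = 0.628972
  f_4 = (1/(1.8·√(2π)))·exp(−(17.8−19.1)²/(2·1.8²)) = 0.221635·exp(-0.26080) = 0.170755
Prior × likelihood for each component:
  π_1·f_1 = 0.11 × 2.38879e-23 = 2.62767e-24
  π_2·f_2 = 0.22 × 0.221293 = 0.0486844
  π_3·f_3 = 0.59 × 0.628972 = 0.371094
  π_4·f_4 = 0.08 × 0.170755 = 0.0136604
Normaliser: 2.62767e-24 + 0.0486844 + 0.371094 + 0.0136604 = 0.433438
P(Setting 4 | 17.8 mm) = 0.0136604 / 0.433438 ≈ 0.032

0.032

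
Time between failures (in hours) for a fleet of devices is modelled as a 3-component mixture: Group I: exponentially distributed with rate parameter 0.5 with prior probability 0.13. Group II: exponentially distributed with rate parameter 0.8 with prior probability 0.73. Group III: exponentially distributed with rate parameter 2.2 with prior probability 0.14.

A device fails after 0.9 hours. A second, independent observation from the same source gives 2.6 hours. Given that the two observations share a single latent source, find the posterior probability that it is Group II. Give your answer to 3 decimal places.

0.827

Posterior ∝ prior × likelihood, so P(k | x) ∝ π_k f_k(x); normalise over all components.
Since both observations come from the same component, the likelihood for component k is f_k(x₁)·f_k(x₂).
  p_I = [0.5·e^(−0.5·0.9) = 0.5·e^(−0.4500) = 0.318814] × [0.136266] = 0.0434435
  p_II = [0.8·e^(−0.8·0.9) = 0.8·e^(−0.7200) = 0.389402] × [0.0999442] = 0.0389184
  p_III = [2.2·e^(−2.2·0.9) = 2.2·e^(−1.9800) = 0.303752] × [0.00721536] = 0.00219168
Unnormalised posteriors:
  π_I·p_I = 0.13 × 0.0434435 = 0.00564765
  π_II·p_II = 0.73 × 0.0389184 = 0.0284105
  π_III·p_III = 0.14 × 0.00219168 = 0.000306836
Denominator: 0.00564765 + 0.0284105 + 0.000306836 = 0.034365
P(Group II | x₁,x₂) ≈ 0.827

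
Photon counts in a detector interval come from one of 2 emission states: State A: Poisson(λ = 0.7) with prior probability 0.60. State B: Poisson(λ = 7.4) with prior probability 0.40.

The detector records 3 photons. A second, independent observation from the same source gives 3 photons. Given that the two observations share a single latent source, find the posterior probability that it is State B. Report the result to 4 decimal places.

0.5850

The responsibility of component k is w_k f_k(x) divided by Σ_j w_j f_j(x).
Since both observations come from the same component, the likelihood for component k is f_k(x₁)·f_k(x₂).
  L_A = [e^(−0.7)·0.7^3/3! = 0.0283881] × [0.0283881] = 0.000805886
  L_B = [e^(−7.4)·7.4^3/3! = 0.0412824] × [0.0412824] = 0.00170424
Multiply by the mixture weights:
  w_A·L_A = 0.60 × 0.000805886 = 0.000483531
  w_B·L_B = 0.40 × 0.00170424 = 0.000681694
Evidence: 0.000483531 + 0.000681694 = 0.00116523
Responsibility of State B: 0.000681694 / 0.00116523 ≈ 0.5850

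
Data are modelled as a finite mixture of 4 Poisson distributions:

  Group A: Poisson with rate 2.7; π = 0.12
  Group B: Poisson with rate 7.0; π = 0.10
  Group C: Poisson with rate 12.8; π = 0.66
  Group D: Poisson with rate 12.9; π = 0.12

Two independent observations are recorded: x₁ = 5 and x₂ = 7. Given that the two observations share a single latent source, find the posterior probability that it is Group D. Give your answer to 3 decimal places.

0.012

Apply Bayes' rule: the posterior for each component is proportional to its prior times its likelihood at x.
Since both observations come from the same component, the likelihood for component k is f_k(x₁)·f_k(x₂).
  f_A = [0.0803605] × [0.0139483] = 0.00112089
  f_B = [0.127717] × [0.149003] = 0.0190301
  f_C = [0.00790495] × [0.0308368] = 0.000243764
  f_D = [0.0074365] × [0.0294645] = 0.000219112
Unnormalised posteriors:
  π_A·f_A = 0.12 × 0.00112089 = 0.000134507
  π_B·f_B = 0.10 × 0.0190301 = 0.00190301
  π_C·f_C = 0.66 × 0.000243764 = 0.000160884
  π_D·f_D = 0.12 × 0.000219112 = 2.62935e-05
Evidence: 0.000134507 + 0.00190301 + 0.000160884 + 2.62935e-05 = 0.0022247
P(Group D | x₁,x₂) = 2.62935e-05 / 0.0022247 ≈ 0.012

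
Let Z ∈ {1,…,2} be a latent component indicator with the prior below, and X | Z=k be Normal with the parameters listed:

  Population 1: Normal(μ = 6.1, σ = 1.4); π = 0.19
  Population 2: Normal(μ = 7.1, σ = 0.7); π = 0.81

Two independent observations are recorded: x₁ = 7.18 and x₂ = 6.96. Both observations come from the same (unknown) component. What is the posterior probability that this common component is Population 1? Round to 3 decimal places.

Apply Bayes' rule: the posterior for each component is proportional to its prior times its likelihood at x.
Since both observations come from the same component, the likelihood for component k is f_k(x₁)·f_k(x₂).
  p_1 = [(1/(1.4·√(2π)))·exp(−(7.18−6.1)²/(2·1.4²)) = 0.284959·exp(-0.29755) = 0.21162] × [0.235962] = 0.0499344
  p_2 = [(1/(0.7·√(2π)))·exp(−(7.18−7.1)²/(2·0.7²)) = 0.569918·exp(-0.00653) = 0.566208] × [0.558632] = 0.316302
Multiply by the mixture weights:
  P(Z=1)·p_1 = 0.19 × 0.0499344 = 0.00948753
  P(Z=2)·p_2 = 0.81 × 0.316302 = 0.256205
Denominator: 0.00948753 + 0.256205 = 0.265692
So the posterior for Population 1 is 0.00948753 / 0.265692 ≈ 0.036.

0.036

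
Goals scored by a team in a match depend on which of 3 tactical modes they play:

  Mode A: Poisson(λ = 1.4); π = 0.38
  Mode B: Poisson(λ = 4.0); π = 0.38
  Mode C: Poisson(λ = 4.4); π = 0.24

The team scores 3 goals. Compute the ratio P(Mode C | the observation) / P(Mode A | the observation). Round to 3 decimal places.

0.976

Since P(k|x) ∝ π_k f_k(x), the posterior odds are π_i f_i(x) / (π_j f_j(x)).
Evaluate each component's likelihood at the observed value:
  p_A = e^(−1.4)·1.4^3/3! = 0.112777
  p_B = e^(−4.0)·4.0^3/3! = 0.195367
  p_C = e^(−4.4)·4.4^3/3! = 0.174305
Posterior odds = (π_C·p_C) / (π_A·p_A) = (0.24·0.174305) / (0.38·0.112777) = 0.0418333 / 0.0428553 ≈ 0.976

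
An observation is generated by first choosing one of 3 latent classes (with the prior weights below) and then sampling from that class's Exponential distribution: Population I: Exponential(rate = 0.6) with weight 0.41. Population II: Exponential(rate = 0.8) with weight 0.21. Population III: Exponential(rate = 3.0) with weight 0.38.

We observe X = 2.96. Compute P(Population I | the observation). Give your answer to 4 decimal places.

0.7238

By Bayes' theorem, P(k | x) = π_k f_k(x) / Σ_j π_j f_j(x).
Exponential densities:
  f_I = 0.101588
  f_II = 0.0749343
  f_III = 0.000417432
Prior × likelihood for each component:
  π_I·f_I = 0.41 × 0.101588 = 0.0416513
  π_II·f_II = 0.21 × 0.0749343 = 0.0157362
  π_III·f_III = 0.38 × 0.000417432 = 0.000158624
Sum: 0.0416513 + 0.0157362 + 0.000158624 = 0.0575461
P(Population I | 2.96) = 0.0416513 / 0.0575461 ≈ 0.7238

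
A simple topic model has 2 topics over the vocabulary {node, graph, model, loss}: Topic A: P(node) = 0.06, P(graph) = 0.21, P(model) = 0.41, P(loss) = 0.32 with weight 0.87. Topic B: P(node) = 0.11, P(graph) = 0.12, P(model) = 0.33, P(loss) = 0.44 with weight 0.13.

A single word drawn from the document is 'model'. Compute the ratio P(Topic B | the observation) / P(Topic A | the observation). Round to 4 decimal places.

Only the two components matter; the odds are (w_i f_i(x)) / (w_j f_j(x)).
Evaluate each component's likelihood at the observed value:
  f_A = P(model | comp) = 0.41
  f_B = P(model | comp) = 0.33
Odds = (0.13/0.87) × (0.33/0.41) = 0.149425 × 0.804878 ≈ 0.1203

0.1203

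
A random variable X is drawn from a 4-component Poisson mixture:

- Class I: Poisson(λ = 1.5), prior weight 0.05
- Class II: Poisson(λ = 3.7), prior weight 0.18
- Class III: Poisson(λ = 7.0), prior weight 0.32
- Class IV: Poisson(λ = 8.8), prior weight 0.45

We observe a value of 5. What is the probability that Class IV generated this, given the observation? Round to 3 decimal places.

0.307

The responsibility of component k is π_k f_k(x) divided by Σ_j π_j f_j(x).
Component likelihoods at x = 5:
  L_I = e^(−1.5)·1.5^5/5! = 0.01412
  L_II = e^(−3.7)·3.7^5/5! = 0.142869
  L_III = e^(−7.0)·7.0^5/5! = 0.127717
  L_IV = e^(−8.8)·8.8^5/5! = 0.0662889
Unnormalised posteriors:
  π_I·L_I = 0.05 × 0.01412 = 0.000705998
  π_II·L_II = 0.18 × 0.142869 = 0.0257164
  π_III·L_III = 0.32 × 0.127717 = 0.0408693
  π_IV·L_IV = 0.45 × 0.0662889 = 0.02983
Marginal: 0.000705998 + 0.0257164 + 0.0408693 + 0.02983 = 0.0971217
P(Class IV | 5) = 0.02983 / 0.0971217 ≈ 0.307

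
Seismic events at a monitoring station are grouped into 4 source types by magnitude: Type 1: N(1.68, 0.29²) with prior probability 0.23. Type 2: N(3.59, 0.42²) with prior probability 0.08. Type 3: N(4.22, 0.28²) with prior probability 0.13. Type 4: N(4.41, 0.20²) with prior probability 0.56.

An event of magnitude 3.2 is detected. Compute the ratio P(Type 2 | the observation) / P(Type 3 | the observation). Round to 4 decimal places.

Since P(k|x) ∝ π_k f_k(x), the posterior odds are π_i f_i(x) / (π_j f_j(x)).
Component likelihoods at x = 3.2:
  f_1 = (1/(0.29·√(2π)))·exp(−(3.2−1.68)²/(2·0.29²)) = 1.375663·exp(-13.73603) = 1.48947e-06
  f_2 = (1/(0.42·√(2π)))·exp(−(3.2−3.59)²/(2·0.42²)) = 0.949863·exp(-0.43112) = 0.617201
  f_3 = (1/(0.28·√(2π)))·exp(−(3.2−4.22)²/(2·0.28²)) = 1.424794·exp(-6.63520) = 0.0018712
  f_4 = (1/(0.20·√(2π)))·exp(−(3.2−4.41)²/(2·0.20²)) = 1.994711·exp(-18.30125) = 2.24775e-08
0.0493761 / 0.000243256 ≈ 202.9803

202.9803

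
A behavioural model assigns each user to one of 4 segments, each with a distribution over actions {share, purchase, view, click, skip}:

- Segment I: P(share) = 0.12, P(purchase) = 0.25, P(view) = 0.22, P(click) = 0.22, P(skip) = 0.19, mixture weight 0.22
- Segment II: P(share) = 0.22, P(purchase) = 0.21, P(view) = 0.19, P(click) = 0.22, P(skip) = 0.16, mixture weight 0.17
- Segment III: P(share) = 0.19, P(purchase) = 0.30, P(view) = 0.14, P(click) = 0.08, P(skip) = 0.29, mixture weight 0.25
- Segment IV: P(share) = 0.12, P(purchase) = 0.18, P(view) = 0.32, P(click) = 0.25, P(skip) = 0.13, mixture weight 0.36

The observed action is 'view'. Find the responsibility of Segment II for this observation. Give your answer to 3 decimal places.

0.140

P(component k | x) = π_k·f_k(x) / marginal(x), where marginal(x) = Σ_j π_j·f_j(x).
Categorical probabilities:
  L_I = 0.22
  L_II = 0.19
  L_III = 0.14
  L_IV = 0.32
Unnormalised posteriors:
  π_I·L_I = 0.22 × 0.22 = 0.0484
  π_II·L_II = 0.17 × 0.19 = 0.0323
  π_III·L_III = 0.25 × 0.14 = 0.035
  π_IV·L_IV = 0.36 × 0.32 = 0.1152
Evidence: 0.0484 + 0.0323 + 0.035 + 0.1152 = 0.2309
Responsibility of Segment II: 0.0323 / 0.2309 ≈ 0.140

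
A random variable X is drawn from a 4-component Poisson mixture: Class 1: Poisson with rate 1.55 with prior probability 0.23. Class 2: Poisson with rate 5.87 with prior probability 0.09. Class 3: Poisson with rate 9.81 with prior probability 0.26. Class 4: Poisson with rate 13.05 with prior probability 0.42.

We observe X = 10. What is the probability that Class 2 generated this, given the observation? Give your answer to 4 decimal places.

P(component k | x) = w_k·f_k(x) / marginal(x), where marginal(x) = Σ_j w_j·f_j(x).
Poisson probabilities:
  p_1 = 4.68163e-06
  p_2 = 0.0377841
  p_3 = 0.124882
  p_4 = 0.0848788
Multiply by the mixture weights:
  w_1·p_1 = 0.23 × 4.68163e-06 = 1.07678e-06
  w_2·p_2 = 0.09 × 0.0377841 = 0.00340057
  w_3·p_3 = 0.26 × 0.124882 = 0.0324692
  w_4·p_4 = 0.42 × 0.0848788 = 0.0356491
Normaliser: 1.07678e-06 + 0.00340057 + 0.0324692 + 0.0356491 = 0.0715199
So the posterior for Class 2 is 0.00340057 / 0.0715199 ≈ 0.0475.

0.0475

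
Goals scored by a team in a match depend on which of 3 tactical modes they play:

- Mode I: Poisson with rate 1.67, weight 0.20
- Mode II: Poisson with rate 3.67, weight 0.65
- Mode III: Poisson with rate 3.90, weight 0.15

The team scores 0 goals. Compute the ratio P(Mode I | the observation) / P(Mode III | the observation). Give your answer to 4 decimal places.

12.3998

Since P(k|x) ∝ π_k f_k(x), the posterior odds are π_i f_i(x) / (π_j f_j(x)).
Component likelihoods at x = 0 goals:
  L_I = 0.188247
  L_II = 0.0254765
  L_III = 0.0202419
0.0376494 / 0.00303629 ≈ 12.3998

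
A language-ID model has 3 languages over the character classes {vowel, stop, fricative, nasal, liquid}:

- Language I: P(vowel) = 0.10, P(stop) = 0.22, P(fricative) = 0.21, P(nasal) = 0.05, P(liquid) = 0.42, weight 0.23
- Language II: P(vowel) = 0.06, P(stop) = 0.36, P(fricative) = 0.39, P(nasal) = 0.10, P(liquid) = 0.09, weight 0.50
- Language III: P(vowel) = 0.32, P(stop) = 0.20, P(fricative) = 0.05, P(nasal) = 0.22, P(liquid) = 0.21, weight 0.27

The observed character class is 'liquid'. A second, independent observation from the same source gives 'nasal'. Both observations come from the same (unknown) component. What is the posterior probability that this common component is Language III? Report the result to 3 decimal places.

0.572

The responsibility of component k is π_k f_k(x) divided by Σ_j π_j f_j(x).
Since both observations come from the same component, the likelihood for component k is f_k(x₁)·f_k(x₂).
  p_I = [P(liquid | comp) = 0.42] × [0.05] = 0.021
  p_II = [P(liquid | comp) = 0.09] × [0.1] = 0.009
  p_III = [P(liquid | comp) = 0.21] × [0.22] = 0.0462
Weight by the priors:
  π_I·p_I = 0.23 × 0.021 = 0.00483
  π_II·p_II = 0.50 × 0.009 = 0.0045
  π_III·p_III = 0.27 × 0.0462 = 0.012474
Sum: 0.00483 + 0.0045 + 0.012474 = 0.021804
Responsibility of Language III: 0.012474 / 0.021804 ≈ 0.572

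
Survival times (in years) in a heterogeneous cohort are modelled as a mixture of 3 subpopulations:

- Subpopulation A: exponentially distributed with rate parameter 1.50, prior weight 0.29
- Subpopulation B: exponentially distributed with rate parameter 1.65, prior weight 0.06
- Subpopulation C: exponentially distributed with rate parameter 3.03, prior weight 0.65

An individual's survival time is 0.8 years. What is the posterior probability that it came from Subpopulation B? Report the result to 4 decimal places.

0.0797

The responsibility of component k is w_k f_k(x) divided by Σ_j w_j f_j(x).
Evaluate each component's likelihood at the observed value:
  p_A = 1.50·e^(−1.50·0.8) = 1.50·e^(−1.2000) = 0.451791
  p_B = 1.65·e^(−1.65·0.8) = 1.65·e^(−1.3200) = 0.440773
  p_C = 3.03·e^(−3.03·0.8) = 3.03·e^(−2.4240) = 0.268357
Multiply by the mixture weights:
  w_A·p_A = 0.29 × 0.451791 = 0.131019
  w_B·p_B = 0.06 × 0.440773 = 0.0264464
  w_C·p_C = 0.65 × 0.268357 = 0.174432
Sum: 0.131019 + 0.0264464 + 0.174432 = 0.331898
P(Subpopulation B | the observation) ≈ 0.0797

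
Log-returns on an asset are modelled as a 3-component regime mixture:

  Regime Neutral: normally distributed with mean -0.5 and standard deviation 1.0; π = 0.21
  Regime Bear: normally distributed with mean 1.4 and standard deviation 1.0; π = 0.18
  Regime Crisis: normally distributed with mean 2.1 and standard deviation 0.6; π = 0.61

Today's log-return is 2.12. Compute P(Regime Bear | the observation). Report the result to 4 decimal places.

By Bayes' theorem, P(k | x) = π_k f_k(x) / Σ_j π_j f_j(x).
Normal densities:
  L_Neutral = (1/(1.0·√(2π)))·exp(−(2.12−-0.5)²/(2·1.0²)) = 0.398942·exp(-3.43220) = 0.0128921
  L_Bear = (1/(1.0·√(2π)))·exp(−(2.12−1.4)²/(2·1.0²)) = 0.398942·exp(-0.25920) = 0.307851
  L_Crisis = (1/(0.6·√(2π)))·exp(−(2.12−2.1)²/(2·0.6²)) = 0.664904·exp(-0.00056) = 0.664535
Weight by the priors:
  π_Neutral·L_Neutral = 0.21 × 0.0128921 = 0.00270735
  π_Bear·L_Bear = 0.18 × 0.307851 = 0.0554132
  π_Crisis·L_Crisis = 0.61 × 0.664535 = 0.405366
Marginal: 0.00270735 + 0.0554132 + 0.405366 = 0.463487
Responsibility of Regime Bear: 0.0554132 / 0.463487 ≈ 0.1196

0.1196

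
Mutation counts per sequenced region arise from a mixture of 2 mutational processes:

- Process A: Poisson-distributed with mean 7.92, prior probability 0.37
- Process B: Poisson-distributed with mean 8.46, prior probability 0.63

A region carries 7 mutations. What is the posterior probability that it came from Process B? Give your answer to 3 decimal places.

Apply Bayes' rule: the posterior for each component is proportional to its prior times its likelihood at x.
Evaluate each component's likelihood at the observed value:
  p_A = 0.14094
  p_B = 0.130326
Multiply by the mixture weights:
  w_A·p_A = 0.37 × 0.14094 = 0.0521477
  w_B·p_B = 0.63 × 0.130326 = 0.0821053
Sum: 0.0521477 + 0.0821053 = 0.134253
P(Process B | data) = 0.0821053 / 0.134253 ≈ 0.612

0.612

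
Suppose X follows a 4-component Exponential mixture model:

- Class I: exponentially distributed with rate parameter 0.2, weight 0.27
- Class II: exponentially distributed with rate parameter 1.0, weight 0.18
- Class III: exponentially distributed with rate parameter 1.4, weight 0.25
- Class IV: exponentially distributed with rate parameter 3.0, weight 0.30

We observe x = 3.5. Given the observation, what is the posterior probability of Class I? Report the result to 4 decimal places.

The responsibility of component k is π_k f_k(x) divided by Σ_j π_j f_j(x).
Evaluate each component's likelihood at the observed value:
  L_I = 0.2·e^(−0.2·3.5) = 0.2·e^(−0.7000) = 0.0993171
  L_II = 1.0·e^(−1.0·3.5) = 1.0·e^(−3.5000) = 0.0301974
  L_III = 1.4·e^(−1.4·3.5) = 1.4·e^(−4.9000) = 0.0104252
  L_IV = 3.0·e^(−3.0·3.5) = 3.0·e^(−10.5000) = 8.26093e-05
Multiply by the mixture weights:
  π_I·L_I = 0.27 × 0.0993171 = 0.0268156
  π_II·L_II = 0.18 × 0.0301974 = 0.00543553
  π_III·L_III = 0.25 × 0.0104252 = 0.0026063
  π_IV·L_IV = 0.30 × 8.26093e-05 = 2.47828e-05
Evidence: 0.0268156 + 0.00543553 + 0.0026063 + 2.47828e-05 = 0.0348822
So the posterior for Class I is 0.0268156 / 0.0348822 ≈ 0.7687.

0.7687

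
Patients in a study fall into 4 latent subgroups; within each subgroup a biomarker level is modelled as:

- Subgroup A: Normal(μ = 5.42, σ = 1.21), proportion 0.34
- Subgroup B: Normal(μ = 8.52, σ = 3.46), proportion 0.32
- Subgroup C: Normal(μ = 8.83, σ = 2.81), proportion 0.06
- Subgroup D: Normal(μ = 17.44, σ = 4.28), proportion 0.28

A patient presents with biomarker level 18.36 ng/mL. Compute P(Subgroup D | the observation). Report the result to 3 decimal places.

0.974

The responsibility of component k is P(Z=k) f_k(x) divided by Σ_j P(Z=j) f_j(x).
Component likelihoods at x = 18.36 ng/mL:
  f_A = (1/(1.21·√(2π)))·exp(−(18.36−5.42)²/(2·1.21²)) = 0.329704·exp(-57.18312) = 4.82851e-26
  f_B = (1/(3.46·√(2π)))·exp(−(18.36−8.52)²/(2·3.46²)) = 0.115301·exp(-4.04397) = 0.00202097
  f_C = (1/(2.81·√(2π)))·exp(−(18.36−8.83)²/(2·2.81²)) = 0.141972·exp(-5.75100) = 0.000451416
  f_D = (1/(4.28·√(2π)))·exp(−(18.36−17.44)²/(2·4.28²)) = 0.093211·exp(-0.02310) = 0.0910821
Prior × likelihood for each component:
  P(Z=A)·f_A = 0.34 × 4.82851e-26 = 1.64169e-26
  P(Z=B)·f_B = 0.32 × 0.00202097 = 0.00064671
  P(Z=C)·f_C = 0.06 × 0.000451416 = 2.7085e-05
  P(Z=D)·f_D = 0.28 × 0.0910821 = 0.025503
Evidence: 1.64169e-26 + 0.00064671 + 2.7085e-05 + 0.025503 = 0.0261768
P(Subgroup D | the observation) = 0.025503 / 0.0261768 ≈ 0.974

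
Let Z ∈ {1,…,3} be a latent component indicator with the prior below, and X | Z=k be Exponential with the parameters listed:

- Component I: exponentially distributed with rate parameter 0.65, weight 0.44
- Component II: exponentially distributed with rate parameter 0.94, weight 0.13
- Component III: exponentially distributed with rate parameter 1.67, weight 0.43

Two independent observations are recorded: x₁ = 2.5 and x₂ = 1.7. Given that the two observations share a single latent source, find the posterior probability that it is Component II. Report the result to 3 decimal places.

By Bayes' theorem, P(k | x) = w_k f_k(x) / Σ_j w_j f_j(x).
Since both observations come from the same component, the likelihood for component k is f_k(x₁)·f_k(x₂).
  f_I = [0.65·e^(−0.65·2.5) = 0.65·e^(−1.6250) = 0.127993] × [0.215287] = 0.0275551
  f_II = [0.94·e^(−0.94·2.5) = 0.94·e^(−2.3500) = 0.089647] × [0.190163] = 0.0170475
  f_III = [1.67·e^(−1.67·2.5) = 1.67·e^(−4.1750) = 0.0256766] × [0.0976685] = 0.00250779
Multiply by the mixture weights:
  w_I·f_I = 0.44 × 0.0275551 = 0.0121243
  w_II·f_II = 0.13 × 0.0170475 = 0.00221618
  w_III·f_III = 0.43 × 0.00250779 = 0.00107835
Evidence: 0.0121243 + 0.00221618 + 0.00107835 = 0.0154188
Responsibility of Component II: 0.00221618 / 0.0154188 ≈ 0.144

0.144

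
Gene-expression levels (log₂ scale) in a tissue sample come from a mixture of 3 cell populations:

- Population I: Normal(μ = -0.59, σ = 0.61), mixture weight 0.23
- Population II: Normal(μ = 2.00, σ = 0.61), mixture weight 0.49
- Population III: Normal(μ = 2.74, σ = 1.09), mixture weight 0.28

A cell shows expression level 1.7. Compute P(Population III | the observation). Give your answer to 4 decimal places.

Posterior ∝ prior × likelihood, so P(k | x) ∝ P(Z=k) f_k(x); normalise over all components.
Normal densities:
  p_I = (1/(0.61·√(2π)))·exp(−(1.7−-0.59)²/(2·0.61²)) = 0.654004·exp(-7.04663) = 0.000569205
  p_II = (1/(0.61·√(2π)))·exp(−(1.7−2.00)²/(2·0.61²)) = 0.654004·exp(-0.12094) = 0.579507
  p_III = (1/(1.09·√(2π)))·exp(−(1.7−2.74)²/(2·1.09²)) = 0.366002·exp(-0.45518) = 0.232167
Multiply by the mixture weights:
  P(Z=I)·p_I = 0.23 × 0.000569205 = 0.000130917
  P(Z=II)·p_II = 0.49 × 0.579507 = 0.283958
  P(Z=III)·p_III = 0.28 × 0.232167 = 0.0650069
Sum: 0.000130917 + 0.283958 + 0.0650069 = 0.349096
P(Population III | x) ≈ 0.1862

0.1862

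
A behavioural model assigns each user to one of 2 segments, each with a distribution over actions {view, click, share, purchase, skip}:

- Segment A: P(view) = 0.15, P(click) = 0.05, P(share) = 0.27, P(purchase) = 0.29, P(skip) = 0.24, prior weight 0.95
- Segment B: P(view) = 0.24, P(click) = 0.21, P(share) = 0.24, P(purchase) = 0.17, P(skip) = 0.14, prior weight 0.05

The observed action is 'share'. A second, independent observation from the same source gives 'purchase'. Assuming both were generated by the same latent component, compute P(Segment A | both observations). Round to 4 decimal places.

0.9733

By Bayes' theorem, P(k | x) = P(Z=k) f_k(x) / Σ_j P(Z=j) f_j(x).
Since both observations come from the same component, the likelihood for component k is f_k(x₁)·f_k(x₂).
  p_A = [P(share | comp) = 0.27] × [0.29] = 0.0783
  p_B = [P(share | comp) = 0.24] × [0.17] = 0.0408
Multiply by the mixture weights:
  P(Z=A)·p_A = 0.95 × 0.0783 = 0.074385
  P(Z=B)·p_B = 0.05 × 0.0408 = 0.00204
Marginal: 0.074385 + 0.00204 = 0.076425
So the posterior for Segment A is 0.074385 / 0.076425 ≈ 0.9733.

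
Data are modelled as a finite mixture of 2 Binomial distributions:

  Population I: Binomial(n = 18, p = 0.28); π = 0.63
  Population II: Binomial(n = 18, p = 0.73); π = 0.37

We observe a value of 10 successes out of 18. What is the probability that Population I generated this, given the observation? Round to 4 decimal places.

Posterior ∝ prior × likelihood, so P(k | x) ∝ π_k f_k(x); normalise over all components.
Binomial probabilities:
  L_I = 0.00936047
  L_II = 0.0531124
Multiply by the mixture weights:
  π_I·L_I = 0.63 × 0.00936047 = 0.0058971
  π_II·L_II = 0.37 × 0.0531124 = 0.0196516
Sum: 0.0058971 + 0.0196516 = 0.0255487
P(Population I | 10 successes out of 18) = 0.0058971 / 0.0255487 ≈ 0.2308

0.2308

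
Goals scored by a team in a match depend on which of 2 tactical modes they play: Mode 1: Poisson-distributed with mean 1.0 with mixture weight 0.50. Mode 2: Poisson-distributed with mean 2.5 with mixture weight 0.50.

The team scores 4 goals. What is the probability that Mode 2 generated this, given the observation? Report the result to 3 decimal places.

Posterior ∝ prior × likelihood, so P(k | x) ∝ π_k f_k(x); normalise over all components.
Evaluate each component's likelihood at the observed value:
  L_1 = e^(−1.0)·1.0^4/4! = 0.0153283
  L_2 = e^(−2.5)·2.5^4/4! = 0.133602
Multiply by the mixture weights:
  π_1·L_1 = 0.50 × 0.0153283 = 0.00766416
  π_2·L_2 = 0.50 × 0.133602 = 0.0668009
Evidence: 0.00766416 + 0.0668009 = 0.0744651
So the posterior for Mode 2 is 0.0668009 / 0.0744651 ≈ 0.897.

0.897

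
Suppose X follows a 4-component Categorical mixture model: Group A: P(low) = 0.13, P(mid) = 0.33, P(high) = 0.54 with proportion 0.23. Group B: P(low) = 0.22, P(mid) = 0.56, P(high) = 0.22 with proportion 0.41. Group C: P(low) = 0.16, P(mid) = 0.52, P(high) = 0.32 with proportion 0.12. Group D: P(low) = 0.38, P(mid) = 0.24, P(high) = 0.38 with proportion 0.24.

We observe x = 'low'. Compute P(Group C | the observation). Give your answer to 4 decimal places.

P(component k | x) = w_k·f_k(x) / marginal(x), where marginal(x) = Σ_j w_j·f_j(x).
Component likelihoods at x = 'low':
  p_A = 0.13
  p_B = 0.22
  p_C = 0.16
  p_D = 0.38
Prior × likelihood for each component:
  w_A·p_A = 0.23 × 0.13 = 0.0299
  w_B·p_B = 0.41 × 0.22 = 0.0902
  w_C·p_C = 0.12 × 0.16 = 0.0192
  w_D·p_D = 0.24 × 0.38 = 0.0912
Sum: 0.0299 + 0.0902 + 0.0192 + 0.0912 = 0.2305
Responsibility of Group C: 0.0192 / 0.2305 ≈ 0.0833

0.0833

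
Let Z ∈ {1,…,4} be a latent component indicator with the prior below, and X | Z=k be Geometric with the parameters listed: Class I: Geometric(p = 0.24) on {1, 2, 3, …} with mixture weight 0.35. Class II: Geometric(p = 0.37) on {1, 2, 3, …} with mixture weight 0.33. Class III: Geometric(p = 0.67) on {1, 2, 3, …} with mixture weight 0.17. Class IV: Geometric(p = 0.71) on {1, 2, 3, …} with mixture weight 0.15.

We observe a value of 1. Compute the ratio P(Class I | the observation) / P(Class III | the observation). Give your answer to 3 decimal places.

Since P(k|x) ∝ P(Z=k) f_k(x), the posterior odds are P(Z=i) f_i(x) / (P(Z=j) f_j(x)).
Evaluate each component's likelihood at the observed value:
  L_I = 0.24·(1−0.24)^0 = 0.24·1 = 0.24
  L_II = 0.37·(1−0.37)^0 = 0.37·1 = 0.37
  L_III = 0.67·(1−0.67)^0 = 0.67·1 = 0.67
  L_IV = 0.71·(1−0.71)^0 = 0.71·1 = 0.71
Odds = (0.35/0.17) × (0.24/0.67) = 2.05882 × 0.358209 ≈ 0.737

0.737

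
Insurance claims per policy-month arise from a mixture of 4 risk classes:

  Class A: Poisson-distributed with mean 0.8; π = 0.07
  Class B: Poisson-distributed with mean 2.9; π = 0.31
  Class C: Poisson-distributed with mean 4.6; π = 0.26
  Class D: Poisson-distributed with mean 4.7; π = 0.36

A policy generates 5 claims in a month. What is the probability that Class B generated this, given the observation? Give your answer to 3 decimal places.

P(component k | x) = π_k·f_k(x) / marginal(x), where marginal(x) = Σ_j π_j·f_j(x).
Component likelihoods at x = 5 claims:
  f_A = 0.00122697
  f_B = 0.0940491
  f_C = 0.172526
  f_D = 0.17383
Weight by the priors:
  π_A·f_A = 0.07 × 0.00122697 = 8.58877e-05
  π_B·f_B = 0.31 × 0.0940491 = 0.0291552
  π_C·f_C = 0.26 × 0.172526 = 0.0448566
  π_D·f_D = 0.36 × 0.17383 = 0.0625787
Evidence: 8.58877e-05 + 0.0291552 + 0.0448566 + 0.0625787 = 0.136676
Responsibility of Class B: 0.0291552 / 0.136676 ≈ 0.213

0.213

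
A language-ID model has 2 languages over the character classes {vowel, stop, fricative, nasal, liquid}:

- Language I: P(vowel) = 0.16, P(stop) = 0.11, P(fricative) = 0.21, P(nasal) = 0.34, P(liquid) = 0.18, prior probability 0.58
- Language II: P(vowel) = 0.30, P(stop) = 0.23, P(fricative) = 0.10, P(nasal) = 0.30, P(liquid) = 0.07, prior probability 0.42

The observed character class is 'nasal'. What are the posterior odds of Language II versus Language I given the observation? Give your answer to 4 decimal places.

The posterior odds equal the prior odds times the likelihood ratio: (w_i/w_j)·(f_i(x)/f_j(x)).
Component likelihoods at x = 'nasal':
  p_I = 0.34
  p_II = 0.3
Odds = (0.42/0.58) × (0.3/0.34) = 0.724138 × 0.882353 ≈ 0.6389

0.6389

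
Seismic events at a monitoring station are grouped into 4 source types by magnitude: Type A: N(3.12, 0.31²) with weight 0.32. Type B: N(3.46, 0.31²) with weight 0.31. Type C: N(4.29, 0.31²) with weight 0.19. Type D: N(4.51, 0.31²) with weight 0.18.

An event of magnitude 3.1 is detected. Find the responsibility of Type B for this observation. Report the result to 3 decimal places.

Posterior ∝ prior × likelihood, so P(k | x) ∝ w_k f_k(x); normalise over all components.
Component likelihoods at x = 3.1:
  L_A = 1.28424
  L_B = 0.655699
  L_C = 0.000812332
  L_D = 4.14233e-05
Unnormalised posteriors:
  w_A·L_A = 0.32 × 1.28424 = 0.410955
  w_B·L_B = 0.31 × 0.655699 = 0.203267
  w_C·L_C = 0.19 × 0.000812332 = 0.000154343
  w_D·L_D = 0.18 × 4.14233e-05 = 7.45619e-06
Evidence: 0.410955 + 0.203267 + 0.000154343 + 7.45619e-06 = 0.614384
P(Type B | data) ≈ 0.331

0.331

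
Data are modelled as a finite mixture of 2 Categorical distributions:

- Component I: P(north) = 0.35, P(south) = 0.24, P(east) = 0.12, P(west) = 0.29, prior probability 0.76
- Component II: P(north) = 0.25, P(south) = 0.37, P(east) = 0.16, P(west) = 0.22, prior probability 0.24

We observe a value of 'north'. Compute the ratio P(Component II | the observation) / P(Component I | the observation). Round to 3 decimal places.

Since P(k|x) ∝ π_k f_k(x), the posterior odds are π_i f_i(x) / (π_j f_j(x)).
Component likelihoods at x = 'north':
  f_I = P(north | comp) = 0.35
  f_II = P(north | comp) = 0.25
Odds = (0.24/0.76) × (0.25/0.35) = 0.315789 × 0.714286 ≈ 0.226

0.226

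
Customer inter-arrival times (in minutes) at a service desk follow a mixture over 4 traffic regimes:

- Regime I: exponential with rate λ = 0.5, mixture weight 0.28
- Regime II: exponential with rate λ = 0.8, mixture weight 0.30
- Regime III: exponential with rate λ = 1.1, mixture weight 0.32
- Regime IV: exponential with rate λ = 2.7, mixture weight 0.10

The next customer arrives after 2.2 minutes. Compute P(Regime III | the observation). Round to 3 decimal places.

0.261

The responsibility of component k is π_k f_k(x) divided by Σ_j π_j f_j(x).
Component likelihoods at x = 2.2 minutes:
  p_I = 0.5·e^(−0.5·2.2) = 0.5·e^(−1.1000) = 0.166436
  p_II = 0.8·e^(−0.8·2.2) = 0.8·e^(−1.7600) = 0.137636
  p_III = 1.1·e^(−1.1·2.2) = 1.1·e^(−2.4200) = 0.0978138
  p_IV = 2.7·e^(−2.7·2.2) = 2.7·e^(−5.9400) = 0.00710648
Multiply by the mixture weights:
  π_I·p_I = 0.28 × 0.166436 = 0.046602
  π_II·p_II = 0.30 × 0.137636 = 0.0412908
  π_III·p_III = 0.32 × 0.0978138 = 0.0313004
  π_IV·p_IV = 0.10 × 0.00710648 = 0.000710648
Normaliser: 0.046602 + 0.0412908 + 0.0313004 + 0.000710648 = 0.119904
Responsibility of Regime III: 0.0313004 / 0.119904 ≈ 0.261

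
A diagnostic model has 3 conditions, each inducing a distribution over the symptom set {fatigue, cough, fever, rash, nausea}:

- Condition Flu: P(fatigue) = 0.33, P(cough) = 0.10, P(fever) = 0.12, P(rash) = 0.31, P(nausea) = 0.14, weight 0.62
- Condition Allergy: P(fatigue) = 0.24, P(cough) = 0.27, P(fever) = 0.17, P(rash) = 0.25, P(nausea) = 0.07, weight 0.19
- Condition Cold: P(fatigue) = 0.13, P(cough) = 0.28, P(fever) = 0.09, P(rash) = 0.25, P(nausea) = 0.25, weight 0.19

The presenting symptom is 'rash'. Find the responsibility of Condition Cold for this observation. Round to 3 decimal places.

0.165

Posterior ∝ prior × likelihood, so P(k | x) ∝ π_k f_k(x); normalise over all components.
Categorical probabilities:
  L_Flu = P(rash | comp) = 0.31
  L_Allergy = P(rash | comp) = 0.25
  L_Cold = P(rash | comp) = 0.25
Weight by the priors:
  π_Flu·L_Flu = 0.62 × 0.31 = 0.1922
  π_Allergy·L_Allergy = 0.19 × 0.25 = 0.0475
  π_Cold·L_Cold = 0.19 × 0.25 = 0.0475
Normaliser: 0.1922 + 0.0475 + 0.0475 = 0.2872
P(Condition Cold | data) ≈ 0.165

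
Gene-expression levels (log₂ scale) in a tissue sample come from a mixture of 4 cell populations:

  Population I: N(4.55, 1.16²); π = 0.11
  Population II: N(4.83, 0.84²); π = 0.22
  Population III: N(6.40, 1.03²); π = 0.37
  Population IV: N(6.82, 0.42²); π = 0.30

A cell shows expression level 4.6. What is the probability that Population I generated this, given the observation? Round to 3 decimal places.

0.223

Apply Bayes' rule: the posterior for each component is proportional to its prior times its likelihood at x.
Evaluate each component's likelihood at the observed value:
  L_I = (1/(1.16·√(2π)))·exp(−(4.6−4.55)²/(2·1.16²)) = 0.343916·exp(-0.00093) = 0.343596
  L_II = (1/(0.84·√(2π)))·exp(−(4.6−4.83)²/(2·0.84²)) = 0.474931·exp(-0.03749) = 0.457458
  L_III = (1/(1.03·√(2π)))·exp(−(4.6−6.40)²/(2·1.03²)) = 0.387323·exp(-1.52701) = 0.0841207
  L_IV = (1/(0.42·√(2π)))·exp(−(4.6−6.82)²/(2·0.42²)) = 0.949863·exp(-13.96939) = 8.14391e-07
Unnormalised posteriors:
  w_I·L_I = 0.11 × 0.343596 = 0.0377956
  w_II·L_II = 0.22 × 0.457458 = 0.100641
  w_III·L_III = 0.37 × 0.0841207 = 0.0311247
  w_IV·L_IV = 0.30 × 8.14391e-07 = 2.44317e-07
Denominator: 0.0377956 + 0.100641 + 0.0311247 + 2.44317e-07 = 0.169561
P(Population I | 4.6) ≈ 0.223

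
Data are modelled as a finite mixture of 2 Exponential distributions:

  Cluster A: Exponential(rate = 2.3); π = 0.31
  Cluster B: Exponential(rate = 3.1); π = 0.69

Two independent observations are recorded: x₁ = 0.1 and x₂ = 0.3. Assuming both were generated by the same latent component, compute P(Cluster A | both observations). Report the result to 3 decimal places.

Posterior ∝ prior × likelihood, so P(k | x) ∝ π_k f_k(x); normalise over all components.
Since both observations come from the same component, the likelihood for component k is f_k(x₁)·f_k(x₂).
  f_A = [2.3·e^(−2.3·0.1) = 2.3·e^(−0.2300) = 1.82743] × [1.15362] = 2.10817
  f_B = [3.1·e^(−3.1·0.1) = 3.1·e^(−0.3100) = 2.27369] × [1.22312] = 2.78098
Weight by the priors:
  π_A·f_A = 0.31 × 2.10817 = 0.653531
  π_B·f_B = 0.69 × 2.78098 = 1.91888
Sum: 0.653531 + 1.91888 = 2.57241
P(Cluster A | x) ≈ 0.254

0.254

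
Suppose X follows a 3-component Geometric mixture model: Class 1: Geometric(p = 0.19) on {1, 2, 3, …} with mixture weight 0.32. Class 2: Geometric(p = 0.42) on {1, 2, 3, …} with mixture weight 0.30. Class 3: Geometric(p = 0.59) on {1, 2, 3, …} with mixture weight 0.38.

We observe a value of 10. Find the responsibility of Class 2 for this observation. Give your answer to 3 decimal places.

P(component k | x) = π_k·f_k(x) / marginal(x), where marginal(x) = Σ_j π_j·f_j(x).
Evaluate each component's likelihood at the observed value:
  p_1 = 0.19·(1−0.19)^9 = 0.19·0.150095 = 0.028518
  p_2 = 0.42·(1−0.42)^9 = 0.42·0.00742766 = 0.00311962
  p_3 = 0.59·(1−0.59)^9 = 0.59·0.000327382 = 0.000193155
Unnormalised posteriors:
  π_1·p_1 = 0.32 × 0.028518 = 0.00912575
  π_2·p_2 = 0.30 × 0.00311962 = 0.000935885
  π_3·p_3 = 0.38 × 0.000193155 = 7.3399e-05
Denominator: 0.00912575 + 0.000935885 + 7.3399e-05 = 0.010135
P(Class 2 | x) ≈ 0.092

0.092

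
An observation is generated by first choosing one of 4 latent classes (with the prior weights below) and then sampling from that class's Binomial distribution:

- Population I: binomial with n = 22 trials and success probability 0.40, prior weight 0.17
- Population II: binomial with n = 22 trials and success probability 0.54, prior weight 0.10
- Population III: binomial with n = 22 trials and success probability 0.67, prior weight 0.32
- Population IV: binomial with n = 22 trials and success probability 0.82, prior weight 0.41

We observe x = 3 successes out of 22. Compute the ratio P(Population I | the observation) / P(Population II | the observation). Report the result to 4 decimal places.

107.6273

Posterior odds = (π_i f_i(x)) / (π_j f_j(x)); the normalising sum cancels.
Evaluate each component's likelihood at the observed value:
  p_I = 0.00600585
  p_II = 9.48639e-05
  p_III = 3.29238e-07
  p_IV = 6.01367e-12
Posterior odds = (π_I·p_I) / (π_II·p_II) = (0.17·0.00600585) / (0.10·9.48639e-05) = 0.00102099 / 9.48639e-06 ≈ 107.6273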